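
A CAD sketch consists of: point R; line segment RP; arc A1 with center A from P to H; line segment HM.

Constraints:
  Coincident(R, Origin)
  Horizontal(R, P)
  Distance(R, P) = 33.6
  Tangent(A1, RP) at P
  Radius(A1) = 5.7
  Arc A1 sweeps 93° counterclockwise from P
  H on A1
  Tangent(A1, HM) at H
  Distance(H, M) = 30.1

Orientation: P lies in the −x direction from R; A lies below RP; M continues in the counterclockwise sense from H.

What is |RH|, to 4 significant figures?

39.75

R is at the origin; R and P share the same y with |RP| = 33.6 and P on the −x side, so P = (-33.60, 0.000). Tangency of A1 to RP means the radius AP is perpendicular to RP, so A = P + (0, -5.7) = (-33.60, -5.700). On A1, P sits at bearing 90° from A; a 93° counterclockwise sweep puts H at bearing 183°, so H = A + 5.7·(cos 183°, sin 183°) = (-39.29, -5.998). Then |RH| = |H − R| = 39.75.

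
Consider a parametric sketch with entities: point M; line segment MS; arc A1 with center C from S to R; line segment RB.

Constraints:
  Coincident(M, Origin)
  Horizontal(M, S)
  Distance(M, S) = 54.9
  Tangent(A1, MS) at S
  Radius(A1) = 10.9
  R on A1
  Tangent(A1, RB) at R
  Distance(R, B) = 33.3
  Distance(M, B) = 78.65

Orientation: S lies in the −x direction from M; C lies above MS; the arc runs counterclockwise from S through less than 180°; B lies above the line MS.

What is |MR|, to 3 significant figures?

49.0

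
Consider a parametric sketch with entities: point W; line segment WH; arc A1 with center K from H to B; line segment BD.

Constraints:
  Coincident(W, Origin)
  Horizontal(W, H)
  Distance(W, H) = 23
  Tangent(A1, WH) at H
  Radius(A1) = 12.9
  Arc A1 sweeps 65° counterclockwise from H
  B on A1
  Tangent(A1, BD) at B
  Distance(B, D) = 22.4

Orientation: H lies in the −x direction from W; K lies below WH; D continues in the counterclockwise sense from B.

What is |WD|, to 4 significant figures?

52.15

On A1, H sits at bearing 90° from K; a 65° counterclockwise sweep puts B at bearing 155°, so B = K + 12.9·(cos 155°, sin 155°) = (-34.69, -7.448). Tangency of A1 to BD means the radius KB is perpendicular to BD, so BD runs along (−sin 155°, cos 155°); with |BD| = 22.4, D = (-44.16, -27.75). Then |WD| = |D − W| = 52.15.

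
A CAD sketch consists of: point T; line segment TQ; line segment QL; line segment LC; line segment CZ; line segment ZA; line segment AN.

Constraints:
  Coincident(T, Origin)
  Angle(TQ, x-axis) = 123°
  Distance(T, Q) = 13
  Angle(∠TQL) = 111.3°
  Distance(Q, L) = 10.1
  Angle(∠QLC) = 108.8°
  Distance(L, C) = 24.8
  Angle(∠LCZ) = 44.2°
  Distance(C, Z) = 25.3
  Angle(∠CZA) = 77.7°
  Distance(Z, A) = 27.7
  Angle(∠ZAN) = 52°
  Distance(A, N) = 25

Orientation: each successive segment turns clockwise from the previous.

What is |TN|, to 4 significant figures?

23.48

∠CZA = 77.7° gives ZA at 105.0° from the x-axis; with |ZA| = 27.7, A = (-7.109, 27.05). ∠ZAN = 52.0° gives AN at -23.00° from the x-axis; with |AN| = 25.0, N = (15.90, 17.28). Then |TN| = |N − T| = 23.48.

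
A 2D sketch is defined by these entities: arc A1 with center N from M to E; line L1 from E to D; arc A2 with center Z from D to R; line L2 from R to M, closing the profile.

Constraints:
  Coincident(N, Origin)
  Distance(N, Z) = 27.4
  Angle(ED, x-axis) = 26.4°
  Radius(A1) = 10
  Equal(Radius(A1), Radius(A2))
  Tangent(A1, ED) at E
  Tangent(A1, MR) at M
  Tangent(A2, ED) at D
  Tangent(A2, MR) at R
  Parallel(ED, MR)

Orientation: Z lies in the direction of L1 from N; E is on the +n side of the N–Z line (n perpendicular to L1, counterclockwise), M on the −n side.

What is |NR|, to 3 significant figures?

29.2

The slot axis is L1's direction at 26.4°, so u = (cos 26.4°, sin 26.4°) = (0.896, 0.445) and n = (−sin 26.4°, cos 26.4°) = (-0.445, 0.896). N is at the origin and Z lies 27.4 along u from N, so Z = 27.4·u = (24.5, 12.2). Tangency of A1 to both parallel lines with radius 10.0 puts E and M at N ± 10.0·n: E = (-4.45, 8.96), M = (4.45, -8.96). Equal radii place D and R the same way about Z: D = Z + 10.0·n = (20.1, 21.1), R = Z − 10.0·n = (29.0, 3.23). Then |NR| = |R − N| = 29.2.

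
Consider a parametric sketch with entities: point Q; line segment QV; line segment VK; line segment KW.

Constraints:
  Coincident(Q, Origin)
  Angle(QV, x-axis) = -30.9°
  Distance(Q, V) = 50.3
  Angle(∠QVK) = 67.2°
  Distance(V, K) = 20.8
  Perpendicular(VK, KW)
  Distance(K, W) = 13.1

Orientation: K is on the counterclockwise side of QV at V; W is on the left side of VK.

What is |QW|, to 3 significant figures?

33.3

∠QVK = 67.2°, so VK runs at -30.9° + (180° − 67.2°) = 81.9° from the x-axis; with |VK| = 20.8, K = V + 20.8·(cos 81.9°, sin 81.9°) = (46.1, -5.24). VK ⟂ KW; with |KW| = 13.1 on the left of VK, W = K + 13.1·(-0.990, 0.141) = (33.1, -3.39). Then |QW| = |W − Q| = 33.3.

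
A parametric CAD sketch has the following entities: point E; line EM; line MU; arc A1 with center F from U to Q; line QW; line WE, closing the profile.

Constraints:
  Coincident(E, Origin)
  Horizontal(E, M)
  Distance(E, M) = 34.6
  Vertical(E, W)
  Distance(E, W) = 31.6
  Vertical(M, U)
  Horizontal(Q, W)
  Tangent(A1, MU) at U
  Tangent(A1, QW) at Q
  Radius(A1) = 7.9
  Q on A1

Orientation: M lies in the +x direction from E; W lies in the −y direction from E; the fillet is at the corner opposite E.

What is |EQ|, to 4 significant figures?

41.37

E is at the origin; E and M share the same y with |EM| = 34.6 and M on the +x side, so M = (34.60, 0.000). EW is vertical with |EW| = 31.6 and W on the −y side, so W = (0.000, -31.60). The virtual corner opposite E is at (34.60, -31.60). The tangent condition forces FU to be normal to MU and the tangent condition forces FQ to be normal to QW, with radius 7.9, so the center F sits 7.9 in from both sides at F = (26.70, -23.70). That places the tangent points at U = (34.60, -23.70) on MU and Q = (26.70, -31.60) on QW. Then |EQ| = |Q − E| = 41.37.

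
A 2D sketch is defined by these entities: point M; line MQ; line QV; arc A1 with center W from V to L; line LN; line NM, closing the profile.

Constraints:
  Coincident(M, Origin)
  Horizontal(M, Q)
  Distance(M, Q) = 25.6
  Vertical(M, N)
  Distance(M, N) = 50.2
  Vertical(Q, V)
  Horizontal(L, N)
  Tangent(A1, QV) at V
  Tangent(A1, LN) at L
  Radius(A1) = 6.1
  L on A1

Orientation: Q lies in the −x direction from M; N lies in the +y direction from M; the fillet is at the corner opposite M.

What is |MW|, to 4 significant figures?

48.22

MN is vertical with |MN| = 50.2 and N on the +y side, so N = (0.000, 50.20). The virtual corner opposite M is at (-25.60, 50.20). The tangent condition forces WV to be normal to QV and the tangent condition forces WL to be normal to LN, with radius 6.1, so the center W sits 6.1 in from both sides at W = (-19.50, 44.10). Then |MW| = |W − M| = 48.22.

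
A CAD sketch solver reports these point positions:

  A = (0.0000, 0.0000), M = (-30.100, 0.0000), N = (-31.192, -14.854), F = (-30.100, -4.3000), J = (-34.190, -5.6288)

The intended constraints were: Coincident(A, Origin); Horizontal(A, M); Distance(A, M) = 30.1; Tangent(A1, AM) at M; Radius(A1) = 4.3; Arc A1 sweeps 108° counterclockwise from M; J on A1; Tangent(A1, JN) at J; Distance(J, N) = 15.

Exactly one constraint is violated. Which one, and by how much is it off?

Distance(J, N) = 15 — off by 5.30.

A = (0.00, 0.00) ✓; A.y = 0.00, M.y = 0.00 ✓; |AM| = 30.10 ✓; ∠(FM, MA) = 90.00° ✓; |FM| = 4.300 ✓; bearing(F→J) − bearing(F→M) = 108.0° ✓; |FJ| = 4.300 ✓; ∠(FJ, JN) = 90.00° ✓; |JN| = 9.700 ✗.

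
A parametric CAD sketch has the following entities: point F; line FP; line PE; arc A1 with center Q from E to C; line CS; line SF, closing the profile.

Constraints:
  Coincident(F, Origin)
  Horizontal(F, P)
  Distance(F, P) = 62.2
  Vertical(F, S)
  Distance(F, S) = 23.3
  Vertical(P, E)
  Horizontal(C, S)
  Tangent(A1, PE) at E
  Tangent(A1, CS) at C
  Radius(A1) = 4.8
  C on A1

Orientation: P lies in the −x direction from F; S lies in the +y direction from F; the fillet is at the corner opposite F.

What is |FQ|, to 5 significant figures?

60.308

F is at the origin; F and P share the same y with |FP| = 62.2 and P on the −x side, so P = (-62.200, 0.0000). FS is vertical with |FS| = 23.3 and S on the +y side, so S = (0.0000, 23.300). The virtual corner opposite F is at (-62.200, 23.300). Tangency of A1 to PE means the radius QE is perpendicular to PE and since A1 is tangent to CS there, QC ⟂ CS, with radius 4.8, so the center Q sits 4.8 in from both sides at Q = (-57.400, 18.500). Then |FQ| = |Q − F| = 60.308.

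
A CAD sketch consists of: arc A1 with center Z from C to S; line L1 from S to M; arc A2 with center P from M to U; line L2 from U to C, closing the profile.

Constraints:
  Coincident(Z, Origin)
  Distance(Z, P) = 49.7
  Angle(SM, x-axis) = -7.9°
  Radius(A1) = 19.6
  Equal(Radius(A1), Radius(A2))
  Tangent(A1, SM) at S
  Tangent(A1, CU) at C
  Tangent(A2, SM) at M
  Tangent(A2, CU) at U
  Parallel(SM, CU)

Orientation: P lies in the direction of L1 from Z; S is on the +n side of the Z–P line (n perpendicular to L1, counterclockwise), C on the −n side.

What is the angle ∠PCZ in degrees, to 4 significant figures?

68.48°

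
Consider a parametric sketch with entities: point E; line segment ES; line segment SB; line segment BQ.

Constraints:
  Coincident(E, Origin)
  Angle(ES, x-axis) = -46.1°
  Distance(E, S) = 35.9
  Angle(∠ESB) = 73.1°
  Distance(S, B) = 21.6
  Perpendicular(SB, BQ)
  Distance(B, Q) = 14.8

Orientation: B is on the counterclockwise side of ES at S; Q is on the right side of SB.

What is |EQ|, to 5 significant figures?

50.402

E is at the origin; ES runs at -46.1° with length 35.9, so S = 35.9·(cos -46.1°, sin -46.1°) = (24.893, -25.868). ∠ESB = 73.1°, so SB runs at -46.1° + (180° − 73.1°) = 60.800° from the x-axis; with |SB| = 21.6, B = S + 21.6·(cos 60.800°, sin 60.800°) = (35.431, -7.0127). SB ⟂ BQ; with |BQ| = 14.8 on the right of SB, Q = B + 14.8·(0.87292, -0.48786) = (48.350, -14.233). Then |EQ| = |Q − E| = 50.402.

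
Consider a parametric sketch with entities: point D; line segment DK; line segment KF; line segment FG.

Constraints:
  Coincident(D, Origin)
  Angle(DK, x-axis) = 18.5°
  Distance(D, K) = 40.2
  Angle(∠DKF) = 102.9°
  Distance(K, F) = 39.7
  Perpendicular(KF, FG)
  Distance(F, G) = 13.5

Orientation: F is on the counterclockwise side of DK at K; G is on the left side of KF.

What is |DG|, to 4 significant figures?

55.04

D is at the origin; DK runs at 18.5° with length 40.2, so K = 40.2·(cos 18.5°, sin 18.5°) = (38.12, 12.76). ∠DKF = 102.9°, so KF runs at 18.5° + (180° − 102.9°) = 95.60° from the x-axis; with |KF| = 39.7, F = K + 39.7·(cos 95.60°, sin 95.60°) = (34.25, 52.27). KF is perpendicular to FG; with |FG| = 13.5 on the left of KF, G = F + 13.5·(-0.9952, -0.09758) = (20.81, 50.95). Then |DG| = |G − D| = 55.04.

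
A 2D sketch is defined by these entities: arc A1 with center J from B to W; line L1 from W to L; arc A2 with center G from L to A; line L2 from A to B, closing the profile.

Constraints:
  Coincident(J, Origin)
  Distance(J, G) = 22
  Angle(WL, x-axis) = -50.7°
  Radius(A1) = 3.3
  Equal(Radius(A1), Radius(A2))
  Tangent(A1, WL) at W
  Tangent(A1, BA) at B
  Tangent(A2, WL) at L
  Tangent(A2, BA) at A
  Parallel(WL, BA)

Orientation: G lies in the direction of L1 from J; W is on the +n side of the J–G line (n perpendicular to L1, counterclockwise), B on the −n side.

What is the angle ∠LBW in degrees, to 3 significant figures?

73.3°

Tangency of A1 to both parallel lines with radius 3.3 puts W and B at J ± 3.3·n: W = (2.55, 2.09), B = (-2.55, -2.09). Equal radii place L and A the same way about G: L = G + 3.3·n = (16.5, -14.9), A = G − 3.3·n = (11.4, -19.1). Then cos ∠LBW = BL·BW / (|BL||BW|), giving 73.3°.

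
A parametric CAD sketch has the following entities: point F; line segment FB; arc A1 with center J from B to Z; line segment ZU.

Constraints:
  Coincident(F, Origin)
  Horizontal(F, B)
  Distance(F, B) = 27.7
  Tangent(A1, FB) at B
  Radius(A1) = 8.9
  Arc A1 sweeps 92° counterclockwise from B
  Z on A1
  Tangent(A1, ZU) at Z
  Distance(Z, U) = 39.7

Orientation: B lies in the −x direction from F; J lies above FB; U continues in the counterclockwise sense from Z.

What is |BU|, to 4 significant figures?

49.46

F is at the origin; FB is horizontal with |FB| = 27.7 and B on the −x side, so B = (-27.70, 0.000). Since A1 is tangent to FB there, JB ⟂ FB, so J = B + (0, 8.9) = (-27.70, 8.900). On A1, B sits at bearing -90° from J; a 92° counterclockwise sweep puts Z at bearing 2°, so Z = J + 8.9·(cos 2°, sin 2°) = (-18.81, 9.211). A1 meets ZU tangentially, so JZ is at right angles to ZU, so ZU runs along (−sin 2°, cos 2°); with |ZU| = 39.7, U = (-20.19, 48.89). Then |BU| = |U − B| = 49.46.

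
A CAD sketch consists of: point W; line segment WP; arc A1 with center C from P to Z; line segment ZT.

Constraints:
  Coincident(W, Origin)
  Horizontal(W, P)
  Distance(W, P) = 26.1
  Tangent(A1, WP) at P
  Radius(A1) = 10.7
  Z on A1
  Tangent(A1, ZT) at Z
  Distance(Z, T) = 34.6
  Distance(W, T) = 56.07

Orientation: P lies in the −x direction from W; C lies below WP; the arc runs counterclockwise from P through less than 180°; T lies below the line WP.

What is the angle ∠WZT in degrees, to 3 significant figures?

99.7°

W is at the origin; WP is horizontal with |WP| = 26.1 and P on the −x side, so P = (-26.1, 0.00). Tangency of A1 to WP means the radius CP is perpendicular to WP, so C = P + (0, -10.7) = (-26.1, -10.7). Since CZ ⟂ ZT (tangency), |CT| = √(10.7² + 34.6²) = 36.2 regardless of where Z sits on A1. So T lies on both circle(W, 56.07) and circle(C, 36.2); the below-WP intersection is T = (-31.3, -46.5). Z is the foot of the tangent from T: Z = (-36.7, -12.4).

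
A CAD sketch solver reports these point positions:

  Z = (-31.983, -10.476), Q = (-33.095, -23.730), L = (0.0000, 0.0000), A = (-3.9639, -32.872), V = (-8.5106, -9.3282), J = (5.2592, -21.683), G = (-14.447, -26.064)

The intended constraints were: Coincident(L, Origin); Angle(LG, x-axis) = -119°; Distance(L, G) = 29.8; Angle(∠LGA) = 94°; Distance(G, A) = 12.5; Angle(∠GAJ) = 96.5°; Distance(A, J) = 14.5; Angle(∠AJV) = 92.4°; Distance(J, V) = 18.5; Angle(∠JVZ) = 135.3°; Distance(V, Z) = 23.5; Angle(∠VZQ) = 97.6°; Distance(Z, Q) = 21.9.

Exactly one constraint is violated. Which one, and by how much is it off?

Distance(Z, Q) = 21.9 — off by 8.60.

L = (0.00, 0.00) ✓; LG at -119.0° ✓; |LG| = 29.80 ✓; ∠LGA = 94.00° ✓; |GA| = 12.50 ✓; ∠GAJ = 96.50° ✓; |AJ| = 14.50 ✓; ∠AJV = 92.40° ✓; |JV| = 18.50 ✓; ∠JVZ = 135.3° ✓; |VZ| = 23.50 ✓; ∠VZQ = 97.60° ✓; |ZQ| = 13.30 ✗.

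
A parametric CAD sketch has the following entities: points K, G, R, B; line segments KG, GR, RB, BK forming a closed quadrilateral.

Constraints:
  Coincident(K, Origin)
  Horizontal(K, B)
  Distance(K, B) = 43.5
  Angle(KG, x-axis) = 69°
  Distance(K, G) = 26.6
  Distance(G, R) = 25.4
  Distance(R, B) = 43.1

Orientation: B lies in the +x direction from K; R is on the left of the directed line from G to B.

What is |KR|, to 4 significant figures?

50.19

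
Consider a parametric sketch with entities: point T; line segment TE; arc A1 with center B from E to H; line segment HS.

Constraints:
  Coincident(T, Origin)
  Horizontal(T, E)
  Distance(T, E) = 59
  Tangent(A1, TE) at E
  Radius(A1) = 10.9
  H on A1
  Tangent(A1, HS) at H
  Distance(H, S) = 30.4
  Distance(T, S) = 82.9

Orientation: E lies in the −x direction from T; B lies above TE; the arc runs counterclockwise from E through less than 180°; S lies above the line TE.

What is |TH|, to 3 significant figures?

54.5

Checks: T.y = 0.00, E.y = 0.00 ✓; |BH| = 10.90 ✓; ∠(BH, HS) = 90.00° ✓; |HS| = 30.40 ✓; |TS| = 82.90 ✓.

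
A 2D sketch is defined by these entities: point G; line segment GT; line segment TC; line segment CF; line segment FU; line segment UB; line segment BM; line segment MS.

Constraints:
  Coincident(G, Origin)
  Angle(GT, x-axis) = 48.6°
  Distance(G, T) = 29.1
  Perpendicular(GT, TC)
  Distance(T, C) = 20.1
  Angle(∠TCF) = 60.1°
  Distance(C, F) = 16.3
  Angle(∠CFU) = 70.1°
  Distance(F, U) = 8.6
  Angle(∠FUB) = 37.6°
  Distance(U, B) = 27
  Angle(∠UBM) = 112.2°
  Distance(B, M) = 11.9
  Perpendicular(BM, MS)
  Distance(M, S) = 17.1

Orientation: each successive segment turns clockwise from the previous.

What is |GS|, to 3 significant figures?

18.1

∠UBM = 112.2° gives BM at -121° from the x-axis; with |BM| = 11.9, M = (28.9, -20.0). The perpendicularity gives MS at right angles to BM, so MS runs at 149°; with |MS| = 17.1, S = (14.3, -11.1). Then |GS| = |S − G| = 18.1.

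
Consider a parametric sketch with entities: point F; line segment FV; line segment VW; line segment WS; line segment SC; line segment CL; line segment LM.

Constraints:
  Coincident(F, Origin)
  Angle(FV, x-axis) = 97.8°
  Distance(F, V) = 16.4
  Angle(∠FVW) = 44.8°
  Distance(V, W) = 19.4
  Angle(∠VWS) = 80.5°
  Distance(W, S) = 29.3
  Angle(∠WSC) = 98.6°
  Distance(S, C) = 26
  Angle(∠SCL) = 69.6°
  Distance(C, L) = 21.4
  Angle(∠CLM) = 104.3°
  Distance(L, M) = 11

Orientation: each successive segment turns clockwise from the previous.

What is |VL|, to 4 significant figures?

9.302

∠WSC = 98.6° gives SC at 141.7° from the x-axis; with |SC| = 26.0, C = (-28.61, 0.5595). ∠SCL = 69.6° gives CL at 31.30° from the x-axis; with |CL| = 21.4, L = (-10.33, 11.68). Then |VL| = |L − V| = 9.302.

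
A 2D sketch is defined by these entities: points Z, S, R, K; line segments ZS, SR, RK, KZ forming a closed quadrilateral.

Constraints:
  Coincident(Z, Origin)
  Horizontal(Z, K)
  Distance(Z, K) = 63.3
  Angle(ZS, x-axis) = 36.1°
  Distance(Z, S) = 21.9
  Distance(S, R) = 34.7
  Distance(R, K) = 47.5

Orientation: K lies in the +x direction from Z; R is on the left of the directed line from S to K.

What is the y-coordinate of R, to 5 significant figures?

40.585

Checks: |SR| = 34.70 ✓; |RK| = 47.50 ✓.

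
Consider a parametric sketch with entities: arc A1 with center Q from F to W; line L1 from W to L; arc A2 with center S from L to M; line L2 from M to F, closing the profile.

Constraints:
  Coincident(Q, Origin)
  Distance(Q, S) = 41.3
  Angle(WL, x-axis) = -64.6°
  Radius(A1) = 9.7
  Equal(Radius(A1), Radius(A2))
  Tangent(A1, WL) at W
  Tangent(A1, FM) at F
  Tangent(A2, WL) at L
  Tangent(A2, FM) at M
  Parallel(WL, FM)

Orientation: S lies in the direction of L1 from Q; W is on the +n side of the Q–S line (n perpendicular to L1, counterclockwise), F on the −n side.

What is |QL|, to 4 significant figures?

42.42

The slot axis is L1's direction at -64.6°, so u = (cos -64.6°, sin -64.6°) = (0.4289, -0.9033) and n = (−sin -64.6°, cos -64.6°) = (0.9033, 0.4289). Q is at the origin and S lies 41.3 along u from Q, so S = 41.3·u = (17.72, -37.31). Tangency of A1 to both parallel lines with radius 9.7 puts W and F at Q ± 9.7·n: W = (8.762, 4.161), F = (-8.762, -4.161). Equal radii place L and M the same way about S: L = S + 9.7·n = (26.48, -33.15), M = S − 9.7·n = (8.953, -41.47). Then |QL| = |L − Q| = 42.42.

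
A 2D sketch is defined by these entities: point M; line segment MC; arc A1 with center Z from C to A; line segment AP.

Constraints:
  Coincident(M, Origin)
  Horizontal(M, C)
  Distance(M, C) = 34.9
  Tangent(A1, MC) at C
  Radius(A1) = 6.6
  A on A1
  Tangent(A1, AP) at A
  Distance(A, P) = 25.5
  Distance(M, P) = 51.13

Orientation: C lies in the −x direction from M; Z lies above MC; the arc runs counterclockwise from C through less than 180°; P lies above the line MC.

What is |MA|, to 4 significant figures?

30.36

Checks: ∠(ZC, CM) = 90.00° ✓; |ZC| = 6.600 ✓; |ZA| = 6.600 ✓; ∠(ZA, AP) = 90.00° ✓; |AP| = 25.50 ✓; |MP| = 51.13 ✓.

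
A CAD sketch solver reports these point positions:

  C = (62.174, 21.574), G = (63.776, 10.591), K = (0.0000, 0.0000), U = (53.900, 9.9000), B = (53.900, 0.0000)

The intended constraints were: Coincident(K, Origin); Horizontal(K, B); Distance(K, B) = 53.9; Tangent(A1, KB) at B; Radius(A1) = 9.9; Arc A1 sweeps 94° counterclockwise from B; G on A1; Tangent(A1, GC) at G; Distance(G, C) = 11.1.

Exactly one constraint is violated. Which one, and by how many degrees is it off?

Tangent(A1, GC) at G — off by 4.30°.

K = (0.00, 0.00) ✓; K.y = 0.00, B.y = 0.00 ✓; |KB| = 53.90 ✓; ∠(UB, BK) = 90.00° ✓; |UB| = 9.900 ✓; bearing(U→G) − bearing(U→B) = 94.00° ✓; |UG| = 9.900 ✓; ∠(UG, GC) = 85.70° ✗; |GC| = 11.10 ✓.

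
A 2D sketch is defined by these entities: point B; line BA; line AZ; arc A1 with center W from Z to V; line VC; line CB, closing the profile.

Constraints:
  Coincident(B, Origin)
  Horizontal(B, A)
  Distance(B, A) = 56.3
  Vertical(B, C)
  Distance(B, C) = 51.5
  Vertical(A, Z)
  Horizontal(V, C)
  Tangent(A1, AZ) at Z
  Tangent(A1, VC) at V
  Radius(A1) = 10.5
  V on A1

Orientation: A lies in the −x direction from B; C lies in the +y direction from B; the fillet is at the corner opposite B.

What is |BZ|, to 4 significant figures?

69.65

The virtual corner opposite B is at (-56.30, 51.50). A1 meets AZ tangentially, so WZ is at right angles to AZ and since A1 is tangent to VC there, WV ⟂ VC, with radius 10.5, so the center W sits 10.5 in from both sides at W = (-45.80, 41.00). That places the tangent points at Z = (-56.30, 41.00) on AZ and V = (-45.80, 51.50) on VC. Then |BZ| = |Z − B| = 69.65.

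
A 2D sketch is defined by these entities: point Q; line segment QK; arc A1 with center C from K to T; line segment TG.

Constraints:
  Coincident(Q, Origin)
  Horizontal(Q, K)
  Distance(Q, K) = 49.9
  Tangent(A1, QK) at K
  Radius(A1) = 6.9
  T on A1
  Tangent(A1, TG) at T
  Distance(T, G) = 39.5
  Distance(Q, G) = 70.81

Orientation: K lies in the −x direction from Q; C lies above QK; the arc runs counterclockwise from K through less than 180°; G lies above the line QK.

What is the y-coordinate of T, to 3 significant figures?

8.62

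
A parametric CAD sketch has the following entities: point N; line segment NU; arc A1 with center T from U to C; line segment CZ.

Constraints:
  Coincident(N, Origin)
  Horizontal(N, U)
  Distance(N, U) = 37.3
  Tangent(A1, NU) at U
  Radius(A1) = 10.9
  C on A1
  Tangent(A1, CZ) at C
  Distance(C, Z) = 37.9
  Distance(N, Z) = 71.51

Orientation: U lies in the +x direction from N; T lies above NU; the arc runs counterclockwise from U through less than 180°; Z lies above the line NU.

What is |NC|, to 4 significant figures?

48.90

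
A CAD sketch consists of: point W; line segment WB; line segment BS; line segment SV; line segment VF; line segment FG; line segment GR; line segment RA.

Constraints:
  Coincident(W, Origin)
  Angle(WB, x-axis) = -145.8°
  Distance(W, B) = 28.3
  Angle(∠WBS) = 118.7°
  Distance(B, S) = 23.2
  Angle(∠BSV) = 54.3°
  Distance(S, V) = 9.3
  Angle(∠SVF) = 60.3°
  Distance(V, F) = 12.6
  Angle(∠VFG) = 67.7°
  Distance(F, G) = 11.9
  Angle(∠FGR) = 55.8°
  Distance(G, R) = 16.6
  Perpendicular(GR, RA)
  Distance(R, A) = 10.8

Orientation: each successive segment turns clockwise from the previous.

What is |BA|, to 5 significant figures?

7.6151

W is at the origin; WB runs at -145.8° with length 28.3, so B = (-23.406, -15.907). ∠WBS = 118.7° gives BS at 152.90° from the x-axis; with |BS| = 23.2, S = (-44.059, -5.3383). ∠BSV = 54.3° gives SV at 27.200° from the x-axis; with |SV| = 9.3, V = (-35.788, -1.0873). ∠SVF = 60.3° gives VF at -92.500° from the x-axis; with |VF| = 12.6, F = (-36.337, -13.675). ∠VFG = 67.7° gives FG at 155.20° from the x-axis; with |FG| = 11.9, G = (-47.140, -8.6838). ∠FGR = 55.8° gives GR at 31.000° from the x-axis; with |GR| = 16.6, R = (-32.911, -0.13420). GR is perpendicular to RA, so RA runs at -59.000°; with |RA| = 10.8, A = (-27.349, -9.3916). Then |BA| = |A − B| = 7.6151.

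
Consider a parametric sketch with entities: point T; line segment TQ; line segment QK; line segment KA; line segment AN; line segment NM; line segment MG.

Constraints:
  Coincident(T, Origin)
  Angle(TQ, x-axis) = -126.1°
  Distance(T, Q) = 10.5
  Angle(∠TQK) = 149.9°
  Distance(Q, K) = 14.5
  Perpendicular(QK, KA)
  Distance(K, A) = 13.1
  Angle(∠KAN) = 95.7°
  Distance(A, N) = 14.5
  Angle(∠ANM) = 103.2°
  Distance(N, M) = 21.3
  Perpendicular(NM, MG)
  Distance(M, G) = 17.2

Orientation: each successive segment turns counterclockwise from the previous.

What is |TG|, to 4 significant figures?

24.78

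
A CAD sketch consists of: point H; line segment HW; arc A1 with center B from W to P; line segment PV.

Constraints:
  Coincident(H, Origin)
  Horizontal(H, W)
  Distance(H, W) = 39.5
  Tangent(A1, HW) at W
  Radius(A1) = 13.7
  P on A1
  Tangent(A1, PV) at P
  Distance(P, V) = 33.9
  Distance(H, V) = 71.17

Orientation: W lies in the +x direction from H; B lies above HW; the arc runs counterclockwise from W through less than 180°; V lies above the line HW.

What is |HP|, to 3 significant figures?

55.0

H is at the origin; H and W share the same y with |HW| = 39.5 and W on the +x side, so W = (39.5, 0.00). Since A1 is tangent to HW there, BW ⟂ HW, so B = W + (0, 13.7) = (39.5, 13.7). Since BP ⟂ PV (tangency), |BV| = √(13.7² + 33.9²) = 36.6 regardless of where P sits on A1. So V lies on both circle(H, 71.17) and circle(B, 36.6); the above-HW intersection is V = (52.7, 47.8). P is the foot of the tangent from V: P = (53.2, 13.9).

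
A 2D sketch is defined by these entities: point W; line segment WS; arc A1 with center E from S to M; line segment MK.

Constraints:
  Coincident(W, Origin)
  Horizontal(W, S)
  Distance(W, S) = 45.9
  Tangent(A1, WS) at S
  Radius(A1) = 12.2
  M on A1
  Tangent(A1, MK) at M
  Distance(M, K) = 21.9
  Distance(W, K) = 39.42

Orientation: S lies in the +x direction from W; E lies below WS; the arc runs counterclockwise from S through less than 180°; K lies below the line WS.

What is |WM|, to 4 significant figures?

35.35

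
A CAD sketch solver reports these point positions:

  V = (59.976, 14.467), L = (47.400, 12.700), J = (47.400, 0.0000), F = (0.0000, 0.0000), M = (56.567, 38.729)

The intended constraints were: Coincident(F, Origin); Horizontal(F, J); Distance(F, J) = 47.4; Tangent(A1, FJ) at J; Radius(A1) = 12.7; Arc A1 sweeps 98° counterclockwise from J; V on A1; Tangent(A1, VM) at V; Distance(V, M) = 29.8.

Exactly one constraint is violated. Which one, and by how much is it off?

Distance(V, M) = 29.8 — off by 5.30.

F = (0.00, 0.00) ✓; F.y = 0.00, J.y = 0.00 ✓; |FJ| = 47.40 ✓; ∠(LJ, JF) = 90.00° ✓; |LJ| = 12.70 ✓; bearing(L→V) − bearing(L→J) = 98.00° ✓; |LV| = 12.70 ✓; ∠(LV, VM) = 90.00° ✓; |VM| = 24.50 ✗.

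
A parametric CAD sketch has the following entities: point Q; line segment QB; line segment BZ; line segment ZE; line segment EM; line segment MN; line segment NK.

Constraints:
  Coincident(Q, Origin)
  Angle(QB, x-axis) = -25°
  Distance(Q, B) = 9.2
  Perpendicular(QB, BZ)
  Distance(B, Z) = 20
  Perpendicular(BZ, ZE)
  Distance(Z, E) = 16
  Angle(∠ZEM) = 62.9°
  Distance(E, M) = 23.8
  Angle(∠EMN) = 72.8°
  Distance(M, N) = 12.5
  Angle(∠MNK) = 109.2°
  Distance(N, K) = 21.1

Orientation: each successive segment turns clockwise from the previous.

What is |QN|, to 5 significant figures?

15.020

∠ZEM = 62.9° gives EM at 37.900° from the x-axis; with |EM| = 23.8, M = (4.1649, -0.63236). ∠EMN = 72.8° gives MN at -69.300° from the x-axis; with |MN| = 12.5, N = (8.5834, -12.325). Then |QN| = |N − Q| = 15.020.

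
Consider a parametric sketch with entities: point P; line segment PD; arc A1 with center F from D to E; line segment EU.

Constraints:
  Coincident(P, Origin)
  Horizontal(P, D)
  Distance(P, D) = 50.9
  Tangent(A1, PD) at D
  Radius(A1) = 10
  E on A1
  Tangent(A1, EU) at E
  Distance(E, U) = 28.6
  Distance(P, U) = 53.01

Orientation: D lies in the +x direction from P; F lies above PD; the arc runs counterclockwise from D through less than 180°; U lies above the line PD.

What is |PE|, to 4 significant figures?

60.42

P is at the origin; PD is horizontal with |PD| = 50.9 and D on the +x side, so D = (50.90, 0.000). Tangency of A1 to PD means the radius FD is perpendicular to PD, so F = D + (0, 10) = (50.90, 10.00). Since FE ⟂ EU (tangency), |FU| = √(10.0² + 28.6²) = 30.30 regardless of where E sits on A1. So U lies on both circle(P, 53.01) and circle(F, 30.30); the above-PD intersection is U = (37.70, 37.27). E is the foot of the tangent from U: E = (57.96, 17.08).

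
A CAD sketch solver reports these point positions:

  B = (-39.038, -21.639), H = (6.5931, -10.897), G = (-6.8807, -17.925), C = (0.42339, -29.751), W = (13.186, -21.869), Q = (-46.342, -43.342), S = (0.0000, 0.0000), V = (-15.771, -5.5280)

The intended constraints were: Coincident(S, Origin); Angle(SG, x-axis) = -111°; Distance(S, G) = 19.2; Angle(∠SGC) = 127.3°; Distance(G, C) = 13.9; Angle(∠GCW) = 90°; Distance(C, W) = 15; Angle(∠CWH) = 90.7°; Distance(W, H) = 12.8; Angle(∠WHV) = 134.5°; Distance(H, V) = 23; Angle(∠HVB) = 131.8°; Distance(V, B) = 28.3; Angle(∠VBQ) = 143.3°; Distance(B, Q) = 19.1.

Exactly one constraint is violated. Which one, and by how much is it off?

Distance(B, Q) = 19.1 — off by 3.80.

S = (0.00, 0.00) ✓; SG at -111.0° ✓; |SG| = 19.20 ✓; ∠SGC = 127.3° ✓; |GC| = 13.90 ✓; ∠GCW = 90.00° ✓; |CW| = 15.00 ✓; ∠CWH = 90.70° ✓; |WH| = 12.80 ✓; ∠WHV = 134.5° ✓; |HV| = 23.00 ✓; ∠HVB = 131.8° ✓; |VB| = 28.30 ✓; ∠VBQ = 143.3° ✓; |BQ| = 22.90 ✗.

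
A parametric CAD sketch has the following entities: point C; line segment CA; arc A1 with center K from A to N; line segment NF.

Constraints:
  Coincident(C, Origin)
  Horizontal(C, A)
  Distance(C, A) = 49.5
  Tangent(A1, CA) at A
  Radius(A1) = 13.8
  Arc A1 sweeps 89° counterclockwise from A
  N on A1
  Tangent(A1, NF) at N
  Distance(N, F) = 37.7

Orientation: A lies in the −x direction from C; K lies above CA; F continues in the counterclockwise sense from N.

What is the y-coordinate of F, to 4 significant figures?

51.25

C is at the origin; C and A share the same y with |CA| = 49.5 and A on the −x side, so A = (-49.50, 0.000). The tangent condition forces KA to be normal to CA, so K = A + (0, 13.8) = (-49.50, 13.80). On A1, A sits at bearing -90° from K; an 89° counterclockwise sweep puts N at bearing -1°, so N = K + 13.8·(cos -1°, sin -1°) = (-35.70, 13.56). The tangent condition forces KN to be normal to NF, so NF runs along (−sin -1°, cos -1°); with |NF| = 37.7, F = (-35.04, 51.25). So F.y = 51.25.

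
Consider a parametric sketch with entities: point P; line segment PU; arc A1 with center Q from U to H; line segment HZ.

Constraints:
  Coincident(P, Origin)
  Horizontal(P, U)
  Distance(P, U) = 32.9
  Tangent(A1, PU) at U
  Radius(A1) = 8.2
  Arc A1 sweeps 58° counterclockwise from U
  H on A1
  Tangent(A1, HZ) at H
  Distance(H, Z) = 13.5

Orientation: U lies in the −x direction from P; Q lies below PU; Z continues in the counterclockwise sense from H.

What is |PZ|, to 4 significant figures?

49.44

P is at the origin; P and U share the same y with |PU| = 32.9 and U on the −x side, so U = (-32.90, 0.000). A1 meets PU tangentially, so QU is at right angles to PU, so Q = U + (0, -8.2) = (-32.90, -8.200). On A1, U sits at bearing 90° from Q; a 58° counterclockwise sweep puts H at bearing 148°, so H = Q + 8.2·(cos 148°, sin 148°) = (-39.85, -3.855). Since A1 is tangent to HZ there, QH ⟂ HZ, so HZ runs along (−sin 148°, cos 148°); with |HZ| = 13.5, Z = (-47.01, -15.30). Then |PZ| = |Z − P| = 49.44.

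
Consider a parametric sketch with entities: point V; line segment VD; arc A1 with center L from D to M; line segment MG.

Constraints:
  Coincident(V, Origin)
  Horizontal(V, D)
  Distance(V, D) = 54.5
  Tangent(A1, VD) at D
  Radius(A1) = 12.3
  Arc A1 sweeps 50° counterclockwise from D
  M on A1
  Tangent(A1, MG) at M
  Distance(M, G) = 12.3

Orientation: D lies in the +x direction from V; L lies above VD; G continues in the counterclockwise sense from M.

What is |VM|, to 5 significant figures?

64.073

V is at the origin; V and D share the same y with |VD| = 54.5 and D on the +x side, so D = (54.500, 0.0000). Tangency of A1 to VD means the radius LD is perpendicular to VD, so L = D + (0, 12.3) = (54.500, 12.300). On A1, D sits at bearing -90° from L; a 50° counterclockwise sweep puts M at bearing -40°, so M = L + 12.3·(cos -40°, sin -40°) = (63.922, 4.3937). Then |VM| = |M − V| = 64.073.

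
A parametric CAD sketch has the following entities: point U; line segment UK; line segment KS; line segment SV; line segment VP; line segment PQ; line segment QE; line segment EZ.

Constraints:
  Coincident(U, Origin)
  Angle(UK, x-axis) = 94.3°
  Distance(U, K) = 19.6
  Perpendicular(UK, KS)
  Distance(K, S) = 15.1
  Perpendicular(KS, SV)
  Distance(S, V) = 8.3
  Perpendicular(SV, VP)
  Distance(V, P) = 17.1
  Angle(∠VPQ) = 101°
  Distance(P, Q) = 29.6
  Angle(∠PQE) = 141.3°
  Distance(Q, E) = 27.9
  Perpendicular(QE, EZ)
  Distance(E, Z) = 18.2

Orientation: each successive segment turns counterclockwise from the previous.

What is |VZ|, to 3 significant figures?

45.7

U is at the origin; UK runs at 94.3° with length 19.6, so K = (-1.47, 19.5). The perpendicularity gives KS at right angles to UK, so KS runs at -176°; with |KS| = 15.1, S = (-16.5, 18.4). The perpendicularity gives SV at right angles to KS, so SV runs at -85.7°; with |SV| = 8.3, V = (-15.9, 10.1). SV is perpendicular to VP, so VP runs at 4.30°; with |VP| = 17.1, P = (1.15, 11.4). ∠VPQ = 101.0° gives PQ at 83.3° from the x-axis; with |PQ| = 29.6, Q = (4.60, 40.8). ∠PQE = 141.3° gives QE at 122° from the x-axis; with |QE| = 27.9, E = (-10.2, 64.5). The perpendicularity gives EZ at right angles to QE, so EZ runs at -148°; with |EZ| = 18.2, Z = (-25.6, 54.8). Then |VZ| = |Z − V| = 45.7.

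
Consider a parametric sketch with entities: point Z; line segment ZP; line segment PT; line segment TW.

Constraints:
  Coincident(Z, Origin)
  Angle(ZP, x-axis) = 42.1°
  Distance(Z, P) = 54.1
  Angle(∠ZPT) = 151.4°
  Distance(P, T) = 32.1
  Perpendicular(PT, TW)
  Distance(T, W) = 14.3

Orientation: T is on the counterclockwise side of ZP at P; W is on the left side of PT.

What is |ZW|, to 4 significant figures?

80.44

∠ZPT = 151.4°, so PT runs at 42.1° + (180° − 151.4°) = 70.70° from the x-axis; with |PT| = 32.1, T = P + 32.1·(cos 70.70°, sin 70.70°) = (50.75, 66.57). PT ⟂ TW; with |TW| = 14.3 on the left of PT, W = T + 14.3·(-0.9438, 0.3305) = (37.25, 71.29). Then |ZW| = |W − Z| = 80.44.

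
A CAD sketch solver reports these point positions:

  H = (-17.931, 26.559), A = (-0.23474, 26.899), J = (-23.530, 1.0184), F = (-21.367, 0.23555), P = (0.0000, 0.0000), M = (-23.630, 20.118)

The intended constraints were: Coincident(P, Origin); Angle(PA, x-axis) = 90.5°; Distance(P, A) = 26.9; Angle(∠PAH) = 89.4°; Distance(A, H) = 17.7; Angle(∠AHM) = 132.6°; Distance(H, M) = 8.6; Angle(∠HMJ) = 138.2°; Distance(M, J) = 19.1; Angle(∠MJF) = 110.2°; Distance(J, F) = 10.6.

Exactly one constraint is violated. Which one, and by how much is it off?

Distance(J, F) = 10.6 — off by 8.30.

P = (0.00, 0.00) ✓; PA at 90.50° ✓; |PA| = 26.90 ✓; ∠PAH = 89.40° ✓; |AH| = 17.70 ✓; ∠AHM = 132.6° ✓; |HM| = 8.600 ✓; ∠HMJ = 138.2° ✓; |MJ| = 19.10 ✓; ∠MJF = 110.2° ✓; |JF| = 2.300 ✗.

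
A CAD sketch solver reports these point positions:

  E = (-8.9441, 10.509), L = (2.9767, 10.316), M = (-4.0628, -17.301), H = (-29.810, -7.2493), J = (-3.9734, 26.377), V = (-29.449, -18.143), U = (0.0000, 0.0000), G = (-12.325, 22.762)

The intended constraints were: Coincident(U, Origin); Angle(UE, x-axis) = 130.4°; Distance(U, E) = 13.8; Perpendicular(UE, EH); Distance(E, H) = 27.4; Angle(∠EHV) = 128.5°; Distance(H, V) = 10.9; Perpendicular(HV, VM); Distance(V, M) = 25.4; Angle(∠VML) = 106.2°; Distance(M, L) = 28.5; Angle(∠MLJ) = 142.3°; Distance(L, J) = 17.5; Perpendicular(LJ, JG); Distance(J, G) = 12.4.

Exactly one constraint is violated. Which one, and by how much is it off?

Distance(J, G) = 12.4 — off by 3.30.

U = (0.00, 0.00) ✓; UE at 130.4° ✓; |UE| = 13.80 ✓; ∠(UE, EH) = 90.00° ✓; |EH| = 27.40 ✓; ∠EHV = 128.5° ✓; |HV| = 10.90 ✓; ∠(HV, VM) = 90.00° ✓; |VM| = 25.40 ✓; ∠VML = 106.2° ✓; |ML| = 28.50 ✓; ∠MLJ = 142.3° ✓; |LJ| = 17.50 ✓; ∠(LJ, JG) = 90.01° ✓; |JG| = 9.100 ✗.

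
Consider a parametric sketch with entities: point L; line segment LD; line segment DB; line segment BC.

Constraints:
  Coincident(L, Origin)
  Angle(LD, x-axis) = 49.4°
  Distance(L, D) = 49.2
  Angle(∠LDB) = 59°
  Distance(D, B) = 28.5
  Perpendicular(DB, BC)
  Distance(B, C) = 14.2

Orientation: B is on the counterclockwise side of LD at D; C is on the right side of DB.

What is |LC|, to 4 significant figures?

56.46

∠LDB = 59.0°, so DB runs at 49.4° + (180° − 59.0°) = 170.4° from the x-axis; with |DB| = 28.5, B = D + 28.5·(cos 170.4°, sin 170.4°) = (3.917, 42.11). DB is perpendicular to BC; with |BC| = 14.2 on the right of DB, C = B + 14.2·(0.1668, 0.9860) = (6.285, 56.11). Then |LC| = |C − L| = 56.46.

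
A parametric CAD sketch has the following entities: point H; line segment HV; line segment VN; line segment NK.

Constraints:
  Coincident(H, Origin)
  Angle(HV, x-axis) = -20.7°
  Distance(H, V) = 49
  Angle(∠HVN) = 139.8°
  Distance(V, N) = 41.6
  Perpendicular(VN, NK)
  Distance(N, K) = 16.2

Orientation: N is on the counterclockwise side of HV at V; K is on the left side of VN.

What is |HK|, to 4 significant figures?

80.52

∠HVN = 139.8°, so VN runs at -20.7° + (180° − 139.8°) = 19.50° from the x-axis; with |VN| = 41.6, N = V + 41.6·(cos 19.50°, sin 19.50°) = (85.05, -3.434). The perpendicularity gives NK at right angles to VN; with |NK| = 16.2 on the left of VN, K = N + 16.2·(-0.3338, 0.9426) = (79.64, 11.84). Then |HK| = |K − H| = 80.52.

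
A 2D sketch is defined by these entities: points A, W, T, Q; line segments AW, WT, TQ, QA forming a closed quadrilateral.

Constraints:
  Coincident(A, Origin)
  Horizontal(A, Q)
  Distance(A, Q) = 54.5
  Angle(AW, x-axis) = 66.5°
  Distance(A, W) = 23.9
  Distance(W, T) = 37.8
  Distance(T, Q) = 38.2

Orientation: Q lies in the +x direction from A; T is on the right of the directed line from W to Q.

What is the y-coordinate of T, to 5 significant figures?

-14.622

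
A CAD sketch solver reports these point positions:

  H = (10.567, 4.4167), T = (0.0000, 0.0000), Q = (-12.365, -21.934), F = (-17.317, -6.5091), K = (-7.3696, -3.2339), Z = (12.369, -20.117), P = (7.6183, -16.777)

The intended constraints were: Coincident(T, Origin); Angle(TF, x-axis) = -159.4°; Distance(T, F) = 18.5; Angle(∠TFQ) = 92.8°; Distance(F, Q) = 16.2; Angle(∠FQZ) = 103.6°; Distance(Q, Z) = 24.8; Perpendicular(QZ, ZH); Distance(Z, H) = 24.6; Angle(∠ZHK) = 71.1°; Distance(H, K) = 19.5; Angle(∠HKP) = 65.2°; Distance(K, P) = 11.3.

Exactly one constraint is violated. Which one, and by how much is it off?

Distance(K, P) = 11.3 — off by 8.90.

T = (0.00, 0.00) ✓; TF at -159.4° ✓; |TF| = 18.50 ✓; ∠TFQ = 92.80° ✓; |FQ| = 16.20 ✓; ∠FQZ = 103.6° ✓; |QZ| = 24.80 ✓; ∠(QZ, ZH) = 90.00° ✓; |ZH| = 24.60 ✓; ∠ZHK = 71.10° ✓; |HK| = 19.50 ✓; ∠HKP = 65.20° ✓; |KP| = 20.20 ✗.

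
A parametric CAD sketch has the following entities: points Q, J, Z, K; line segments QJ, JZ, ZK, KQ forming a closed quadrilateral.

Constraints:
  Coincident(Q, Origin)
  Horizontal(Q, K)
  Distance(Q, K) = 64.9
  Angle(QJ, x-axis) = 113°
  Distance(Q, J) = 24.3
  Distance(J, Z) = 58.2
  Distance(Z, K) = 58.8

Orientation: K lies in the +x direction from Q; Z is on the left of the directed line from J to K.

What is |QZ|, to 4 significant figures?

66.48

Q is at the origin; Q and K share the same y with |QK| = 64.9 and K in +x, so K = (64.9, 0). QJ runs at 113.0° with |QJ| = 24.3, so J = (-9.495, 22.37). Z is determined by |JZ| = 58.2 and |ZK| = 58.8 together: it lies at the intersection of circle(J, 58.2) and circle(K, 58.8). With |JK| = 77.68, the foot of the radical line on JK is 38.39 from J and the perpendicular offset is √(58.2² − 38.39²) = 43.74. Taking the left-of-JK solution: Z = (39.86, 53.20).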